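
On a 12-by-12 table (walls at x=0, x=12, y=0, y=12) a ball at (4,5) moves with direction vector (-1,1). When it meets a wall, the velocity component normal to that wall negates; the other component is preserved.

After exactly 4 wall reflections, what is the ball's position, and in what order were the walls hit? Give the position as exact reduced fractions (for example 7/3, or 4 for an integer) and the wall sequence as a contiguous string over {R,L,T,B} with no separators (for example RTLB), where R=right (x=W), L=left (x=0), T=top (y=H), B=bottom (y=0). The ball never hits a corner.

1. t=4 → L at (0,9); v=(1,1)
2. t=3 → T at (3,12); v=(1,-1)
3. t=9 → R at (12,3); v=(-1,-1)
4. t=3 → B at (9,0); v=(-1,1)

Final position: (9,0)
Wall sequence: LTRB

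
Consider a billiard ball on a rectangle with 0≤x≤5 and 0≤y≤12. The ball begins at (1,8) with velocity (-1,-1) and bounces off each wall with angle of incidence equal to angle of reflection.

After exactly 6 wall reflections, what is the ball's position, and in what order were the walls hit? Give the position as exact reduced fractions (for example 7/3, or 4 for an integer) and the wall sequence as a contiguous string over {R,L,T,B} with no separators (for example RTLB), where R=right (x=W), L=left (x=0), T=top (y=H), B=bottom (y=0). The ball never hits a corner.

1. t=1 → L at (0,7); v=(1,-1)
2. t=5 → R at (5,2); v=(-1,-1)
3. t=2 → B at (3,0); v=(-1,1)
4. t=3 → L at (0,3); v=(1,1)
5. t=5 → R at (5,8); v=(-1,1)
6. t=4 → T at (1,12); v=(-1,-1)

Final position: (1,12)
Wall sequence: LRBLRT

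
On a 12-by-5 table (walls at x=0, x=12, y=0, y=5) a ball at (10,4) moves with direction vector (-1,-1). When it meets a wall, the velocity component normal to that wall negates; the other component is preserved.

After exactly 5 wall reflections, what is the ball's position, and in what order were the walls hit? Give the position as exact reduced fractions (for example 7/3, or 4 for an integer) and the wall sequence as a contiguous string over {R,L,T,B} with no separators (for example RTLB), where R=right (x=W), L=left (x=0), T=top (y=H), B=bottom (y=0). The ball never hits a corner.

Final position: (9,5)
Wall sequence: BTLBT

1. t=4 → B at (6,0); v=(-1,1)
2. t=5 → T at (1,5); v=(-1,-1)
3. t=1 → L at (0,4); v=(1,-1)
4. t=4 → B at (4,0); v=(1,1)
5. t=5 → T at (9,5); v=(1,-1)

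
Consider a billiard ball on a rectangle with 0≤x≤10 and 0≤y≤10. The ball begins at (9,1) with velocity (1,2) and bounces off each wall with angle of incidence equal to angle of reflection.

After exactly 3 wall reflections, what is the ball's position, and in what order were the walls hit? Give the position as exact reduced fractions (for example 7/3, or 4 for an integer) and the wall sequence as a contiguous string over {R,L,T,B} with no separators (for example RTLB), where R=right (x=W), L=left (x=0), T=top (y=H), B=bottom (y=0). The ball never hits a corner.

Final position: (3/2,0)
Wall sequence: RTB

1. t=1 → R at (10,3); v=(-1,2)
2. t=7/2 → T at (13/2,10); v=(-1,-2)
3. t=5 → B at (3/2,0); v=(-1,2)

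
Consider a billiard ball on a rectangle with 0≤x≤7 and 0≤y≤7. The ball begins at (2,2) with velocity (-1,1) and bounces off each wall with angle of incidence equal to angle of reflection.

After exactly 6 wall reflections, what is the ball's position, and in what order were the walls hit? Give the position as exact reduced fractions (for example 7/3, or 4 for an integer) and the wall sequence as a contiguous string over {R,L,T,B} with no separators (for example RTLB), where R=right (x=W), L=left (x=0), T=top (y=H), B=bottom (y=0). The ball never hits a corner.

1. t=2 → L at (0,4); v=(1,1)
2. t=3 → T at (3,7); v=(1,-1)
3. t=4 → R at (7,3); v=(-1,-1)
4. t=3 → B at (4,0); v=(-1,1)
5. t=4 → L at (0,4); v=(1,1)
6. t=3 → T at (3,7); v=(1,-1)

Final position: (3,7)
Wall sequence: LTRBLT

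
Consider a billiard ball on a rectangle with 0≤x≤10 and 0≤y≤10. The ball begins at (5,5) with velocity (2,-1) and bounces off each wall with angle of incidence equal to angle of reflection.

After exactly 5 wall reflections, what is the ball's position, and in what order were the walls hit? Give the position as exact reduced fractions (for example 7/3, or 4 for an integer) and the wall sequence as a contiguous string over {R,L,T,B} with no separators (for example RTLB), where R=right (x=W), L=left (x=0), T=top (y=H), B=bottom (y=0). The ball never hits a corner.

Final position: (5,10)
Wall sequence: RBLRT

1. t=5/2 → R at (10,5/2); v=(-2,-1)
2. t=5/2 → B at (5,0); v=(-2,1)
3. t=5/2 → L at (0,5/2); v=(2,1)
4. t=5 → R at (10,15/2); v=(-2,1)
5. t=5/2 → T at (5,10); v=(-2,-1)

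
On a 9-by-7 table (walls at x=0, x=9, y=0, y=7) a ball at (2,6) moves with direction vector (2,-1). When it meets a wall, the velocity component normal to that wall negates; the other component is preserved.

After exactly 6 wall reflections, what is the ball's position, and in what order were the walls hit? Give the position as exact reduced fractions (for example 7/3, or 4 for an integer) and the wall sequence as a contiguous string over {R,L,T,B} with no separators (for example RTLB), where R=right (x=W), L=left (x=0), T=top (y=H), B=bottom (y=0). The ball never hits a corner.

1. t=7/2 → R at (9,5/2); v=(-2,-1)
2. t=5/2 → B at (4,0); v=(-2,1)
3. t=2 → L at (0,2); v=(2,1)
4. t=9/2 → R at (9,13/2); v=(-2,1)
5. t=1/2 → T at (8,7); v=(-2,-1)
6. t=4 → L at (0,3); v=(2,-1)

Final position: (0,3)
Wall sequence: RBLRTL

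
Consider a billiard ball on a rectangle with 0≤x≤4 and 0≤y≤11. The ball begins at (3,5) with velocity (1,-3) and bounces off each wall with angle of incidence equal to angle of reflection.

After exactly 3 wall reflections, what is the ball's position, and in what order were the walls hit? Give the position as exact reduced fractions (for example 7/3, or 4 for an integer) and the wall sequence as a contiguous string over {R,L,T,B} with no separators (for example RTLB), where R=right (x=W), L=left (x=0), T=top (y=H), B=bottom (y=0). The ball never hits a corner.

1. t=1 → R at (4,2); v=(-1,-3)
2. t=2/3 → B at (10/3,0); v=(-1,3)
3. t=10/3 → L at (0,10); v=(1,3)

Final position: (0,10)
Wall sequence: RBL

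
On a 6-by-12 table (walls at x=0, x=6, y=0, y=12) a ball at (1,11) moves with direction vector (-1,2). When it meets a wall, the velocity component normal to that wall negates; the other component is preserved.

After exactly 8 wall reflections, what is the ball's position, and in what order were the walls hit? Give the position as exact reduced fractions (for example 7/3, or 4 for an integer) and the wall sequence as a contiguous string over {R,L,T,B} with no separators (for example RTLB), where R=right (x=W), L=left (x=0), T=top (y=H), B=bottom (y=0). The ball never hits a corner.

1. t=1/2 → T at (1/2,12); v=(-1,-2)
2. t=1/2 → L at (0,11); v=(1,-2)
3. t=11/2 → B at (11/2,0); v=(1,2)
4. t=1/2 → R at (6,1); v=(-1,2)
5. t=11/2 → T at (1/2,12); v=(-1,-2)
6. t=1/2 → L at (0,11); v=(1,-2)
7. t=11/2 → B at (11/2,0); v=(1,2)
8. t=1/2 → R at (6,1); v=(-1,2)

Final position: (6,1)
Wall sequence: TLBRTLBR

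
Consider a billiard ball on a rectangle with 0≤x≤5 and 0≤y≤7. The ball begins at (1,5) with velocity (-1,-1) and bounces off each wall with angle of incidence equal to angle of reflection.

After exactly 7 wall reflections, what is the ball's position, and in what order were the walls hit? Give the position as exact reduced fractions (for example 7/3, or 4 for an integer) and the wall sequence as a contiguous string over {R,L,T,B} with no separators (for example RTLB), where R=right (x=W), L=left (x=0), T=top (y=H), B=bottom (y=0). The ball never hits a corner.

Final position: (2,0)
Wall sequence: LBRLTRB

1. t=1 → L at (0,4); v=(1,-1)
2. t=4 → B at (4,0); v=(1,1)
3. t=1 → R at (5,1); v=(-1,1)
4. t=5 → L at (0,6); v=(1,1)
5. t=1 → T at (1,7); v=(1,-1)
6. t=4 → R at (5,3); v=(-1,-1)
7. t=3 → B at (2,0); v=(-1,1)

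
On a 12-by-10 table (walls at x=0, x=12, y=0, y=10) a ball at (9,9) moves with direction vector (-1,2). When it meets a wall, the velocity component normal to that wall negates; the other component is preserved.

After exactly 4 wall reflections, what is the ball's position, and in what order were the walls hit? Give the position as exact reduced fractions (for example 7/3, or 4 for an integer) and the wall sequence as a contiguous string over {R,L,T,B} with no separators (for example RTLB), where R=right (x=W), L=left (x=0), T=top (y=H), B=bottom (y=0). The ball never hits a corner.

1. t=1/2 → T at (17/2,10); v=(-1,-2)
2. t=5 → B at (7/2,0); v=(-1,2)
3. t=7/2 → L at (0,7); v=(1,2)
4. t=3/2 → T at (3/2,10); v=(1,-2)

Final position: (3/2,10)
Wall sequence: TBLT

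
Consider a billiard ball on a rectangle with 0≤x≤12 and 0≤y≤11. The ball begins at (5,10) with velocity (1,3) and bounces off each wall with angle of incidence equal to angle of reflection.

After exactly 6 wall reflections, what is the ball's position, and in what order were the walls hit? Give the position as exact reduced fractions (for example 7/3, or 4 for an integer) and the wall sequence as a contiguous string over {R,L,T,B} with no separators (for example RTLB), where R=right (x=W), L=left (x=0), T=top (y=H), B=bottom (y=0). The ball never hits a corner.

Final position: (4,11)
Wall sequence: TBRTBT

1. t=1/3 → T at (16/3,11); v=(1,-3)
2. t=11/3 → B at (9,0); v=(1,3)
3. t=3 → R at (12,9); v=(-1,3)
4. t=2/3 → T at (34/3,11); v=(-1,-3)
5. t=11/3 → B at (23/3,0); v=(-1,3)
6. t=11/3 → T at (4,11); v=(-1,-3)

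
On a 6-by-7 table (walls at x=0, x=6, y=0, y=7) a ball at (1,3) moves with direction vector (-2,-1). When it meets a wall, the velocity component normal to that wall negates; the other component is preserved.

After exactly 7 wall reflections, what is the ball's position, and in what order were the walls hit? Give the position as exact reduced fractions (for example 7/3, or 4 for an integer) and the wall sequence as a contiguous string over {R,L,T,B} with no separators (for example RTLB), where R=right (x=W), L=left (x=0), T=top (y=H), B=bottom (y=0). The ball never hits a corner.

1. t=1/2 → L at (0,5/2); v=(2,-1)
2. t=5/2 → B at (5,0); v=(2,1)
3. t=1/2 → R at (6,1/2); v=(-2,1)
4. t=3 → L at (0,7/2); v=(2,1)
5. t=3 → R at (6,13/2); v=(-2,1)
6. t=1/2 → T at (5,7); v=(-2,-1)
7. t=5/2 → L at (0,9/2); v=(2,-1)

Final position: (0,9/2)
Wall sequence: LBRLRTL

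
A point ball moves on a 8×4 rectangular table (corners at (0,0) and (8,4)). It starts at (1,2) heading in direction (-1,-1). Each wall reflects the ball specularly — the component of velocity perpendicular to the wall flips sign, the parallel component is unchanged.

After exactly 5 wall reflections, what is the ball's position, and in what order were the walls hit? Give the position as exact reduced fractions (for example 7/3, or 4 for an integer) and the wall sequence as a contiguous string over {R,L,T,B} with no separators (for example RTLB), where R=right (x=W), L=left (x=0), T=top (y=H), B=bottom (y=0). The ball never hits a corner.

Final position: (7,0)
Wall sequence: LBTRB

1. t=1 → L at (0,1); v=(1,-1)
2. t=1 → B at (1,0); v=(1,1)
3. t=4 → T at (5,4); v=(1,-1)
4. t=3 → R at (8,1); v=(-1,-1)
5. t=1 → B at (7,0); v=(-1,1)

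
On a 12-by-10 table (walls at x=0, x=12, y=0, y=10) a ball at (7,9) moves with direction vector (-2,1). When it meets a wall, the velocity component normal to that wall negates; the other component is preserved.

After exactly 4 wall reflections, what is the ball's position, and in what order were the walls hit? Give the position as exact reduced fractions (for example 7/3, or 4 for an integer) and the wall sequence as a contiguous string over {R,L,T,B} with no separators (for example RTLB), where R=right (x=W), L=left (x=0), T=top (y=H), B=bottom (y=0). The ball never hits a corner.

1. t=1 → T at (5,10); v=(-2,-1)
2. t=5/2 → L at (0,15/2); v=(2,-1)
3. t=6 → R at (12,3/2); v=(-2,-1)
4. t=3/2 → B at (9,0); v=(-2,1)

Final position: (9,0)
Wall sequence: TLRB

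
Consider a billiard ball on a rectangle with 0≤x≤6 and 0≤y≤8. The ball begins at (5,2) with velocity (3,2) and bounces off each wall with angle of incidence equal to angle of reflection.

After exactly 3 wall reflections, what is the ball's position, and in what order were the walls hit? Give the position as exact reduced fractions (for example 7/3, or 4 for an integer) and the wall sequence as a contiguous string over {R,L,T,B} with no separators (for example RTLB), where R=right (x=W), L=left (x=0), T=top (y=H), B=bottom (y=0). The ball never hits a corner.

1. t=1/3 → R at (6,8/3); v=(-3,2)
2. t=2 → L at (0,20/3); v=(3,2)
3. t=2/3 → T at (2,8); v=(3,-2)

Final position: (2,8)
Wall sequence: RLT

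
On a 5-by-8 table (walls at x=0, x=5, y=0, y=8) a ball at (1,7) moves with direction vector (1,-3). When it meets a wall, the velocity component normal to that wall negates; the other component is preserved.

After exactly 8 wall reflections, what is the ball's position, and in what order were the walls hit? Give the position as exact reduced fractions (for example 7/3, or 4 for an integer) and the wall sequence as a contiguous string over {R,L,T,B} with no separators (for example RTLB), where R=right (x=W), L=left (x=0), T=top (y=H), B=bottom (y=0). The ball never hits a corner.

1. t=7/3 → B at (10/3,0); v=(1,3)
2. t=5/3 → R at (5,5); v=(-1,3)
3. t=1 → T at (4,8); v=(-1,-3)
4. t=8/3 → B at (4/3,0); v=(-1,3)
5. t=4/3 → L at (0,4); v=(1,3)
6. t=4/3 → T at (4/3,8); v=(1,-3)
7. t=8/3 → B at (4,0); v=(1,3)
8. t=1 → R at (5,3); v=(-1,3)

Final position: (5,3)
Wall sequence: BRTBLTBR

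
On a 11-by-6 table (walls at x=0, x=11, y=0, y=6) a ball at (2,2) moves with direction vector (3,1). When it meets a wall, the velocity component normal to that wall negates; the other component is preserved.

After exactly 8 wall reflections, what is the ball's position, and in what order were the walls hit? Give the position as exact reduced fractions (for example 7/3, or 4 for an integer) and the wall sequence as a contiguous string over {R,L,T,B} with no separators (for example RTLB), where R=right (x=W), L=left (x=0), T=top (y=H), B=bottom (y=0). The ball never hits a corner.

Final position: (11,13/3)
Wall sequence: RTLBRLTR

1. t=3 → R at (11,5); v=(-3,1)
2. t=1 → T at (8,6); v=(-3,-1)
3. t=8/3 → L at (0,10/3); v=(3,-1)
4. t=10/3 → B at (10,0); v=(3,1)
5. t=1/3 → R at (11,1/3); v=(-3,1)
6. t=11/3 → L at (0,4); v=(3,1)
7. t=2 → T at (6,6); v=(3,-1)
8. t=5/3 → R at (11,13/3); v=(-3,-1)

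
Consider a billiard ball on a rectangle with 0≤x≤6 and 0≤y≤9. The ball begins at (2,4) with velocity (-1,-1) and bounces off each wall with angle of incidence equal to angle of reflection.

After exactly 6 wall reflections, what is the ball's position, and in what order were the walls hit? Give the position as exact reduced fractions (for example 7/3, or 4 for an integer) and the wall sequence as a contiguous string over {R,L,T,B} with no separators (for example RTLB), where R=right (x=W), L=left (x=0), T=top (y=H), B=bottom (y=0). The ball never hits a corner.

1. t=2 → L at (0,2); v=(1,-1)
2. t=2 → B at (2,0); v=(1,1)
3. t=4 → R at (6,4); v=(-1,1)
4. t=5 → T at (1,9); v=(-1,-1)
5. t=1 → L at (0,8); v=(1,-1)
6. t=6 → R at (6,2); v=(-1,-1)

Final position: (6,2)
Wall sequence: LBRTLR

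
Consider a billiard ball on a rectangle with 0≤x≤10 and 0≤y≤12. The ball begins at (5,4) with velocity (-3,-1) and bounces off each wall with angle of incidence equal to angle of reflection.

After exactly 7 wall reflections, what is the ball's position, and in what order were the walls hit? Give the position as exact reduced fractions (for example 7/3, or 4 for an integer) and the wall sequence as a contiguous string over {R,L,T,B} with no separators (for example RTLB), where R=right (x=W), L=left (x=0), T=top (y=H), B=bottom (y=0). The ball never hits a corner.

1. t=5/3 → L at (0,7/3); v=(3,-1)
2. t=7/3 → B at (7,0); v=(3,1)
3. t=1 → R at (10,1); v=(-3,1)
4. t=10/3 → L at (0,13/3); v=(3,1)
5. t=10/3 → R at (10,23/3); v=(-3,1)
6. t=10/3 → L at (0,11); v=(3,1)
7. t=1 → T at (3,12); v=(3,-1)

Final position: (3,12)
Wall sequence: LBRLRLT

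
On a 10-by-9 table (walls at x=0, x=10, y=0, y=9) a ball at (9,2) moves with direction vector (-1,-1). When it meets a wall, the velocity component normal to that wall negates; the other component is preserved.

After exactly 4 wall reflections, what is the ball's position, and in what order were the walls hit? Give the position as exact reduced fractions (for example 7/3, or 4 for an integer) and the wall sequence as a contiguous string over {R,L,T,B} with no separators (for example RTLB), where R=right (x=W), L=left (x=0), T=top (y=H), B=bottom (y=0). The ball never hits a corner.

Final position: (10,1)
Wall sequence: BLTR

1. t=2 → B at (7,0); v=(-1,1)
2. t=7 → L at (0,7); v=(1,1)
3. t=2 → T at (2,9); v=(1,-1)
4. t=8 → R at (10,1); v=(-1,-1)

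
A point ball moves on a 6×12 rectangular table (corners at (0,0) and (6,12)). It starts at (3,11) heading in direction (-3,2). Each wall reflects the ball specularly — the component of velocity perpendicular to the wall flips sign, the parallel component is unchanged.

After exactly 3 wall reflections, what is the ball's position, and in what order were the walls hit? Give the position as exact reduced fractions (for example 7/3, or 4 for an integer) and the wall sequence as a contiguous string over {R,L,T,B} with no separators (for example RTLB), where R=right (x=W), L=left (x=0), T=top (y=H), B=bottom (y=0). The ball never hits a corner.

1. t=1/2 → T at (3/2,12); v=(-3,-2)
2. t=1/2 → L at (0,11); v=(3,-2)
3. t=2 → R at (6,7); v=(-3,-2)

Final position: (6,7)
Wall sequence: TLR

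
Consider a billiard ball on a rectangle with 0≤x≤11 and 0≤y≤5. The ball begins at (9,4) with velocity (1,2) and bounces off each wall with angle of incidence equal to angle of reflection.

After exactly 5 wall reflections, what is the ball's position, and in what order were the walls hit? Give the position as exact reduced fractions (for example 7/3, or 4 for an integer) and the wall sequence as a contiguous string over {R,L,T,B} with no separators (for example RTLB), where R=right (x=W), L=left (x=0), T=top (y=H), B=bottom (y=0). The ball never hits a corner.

Final position: (5,0)
Wall sequence: TRBTB

1. t=1/2 → T at (19/2,5); v=(1,-2)
2. t=3/2 → R at (11,2); v=(-1,-2)
3. t=1 → B at (10,0); v=(-1,2)
4. t=5/2 → T at (15/2,5); v=(-1,-2)
5. t=5/2 → B at (5,0); v=(-1,2)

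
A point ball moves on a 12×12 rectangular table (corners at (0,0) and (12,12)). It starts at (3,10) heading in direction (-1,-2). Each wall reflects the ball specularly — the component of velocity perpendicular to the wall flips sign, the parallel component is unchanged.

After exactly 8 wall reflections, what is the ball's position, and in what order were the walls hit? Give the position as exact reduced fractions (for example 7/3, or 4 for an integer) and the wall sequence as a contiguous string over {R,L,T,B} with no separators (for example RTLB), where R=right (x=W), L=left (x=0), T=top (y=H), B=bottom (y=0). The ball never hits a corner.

Final position: (2,0)
Wall sequence: LBTRBTLB

1. t=3 → L at (0,4); v=(1,-2)
2. t=2 → B at (2,0); v=(1,2)
3. t=6 → T at (8,12); v=(1,-2)
4. t=4 → R at (12,4); v=(-1,-2)
5. t=2 → B at (10,0); v=(-1,2)
6. t=6 → T at (4,12); v=(-1,-2)
7. t=4 → L at (0,4); v=(1,-2)
8. t=2 → B at (2,0); v=(1,2)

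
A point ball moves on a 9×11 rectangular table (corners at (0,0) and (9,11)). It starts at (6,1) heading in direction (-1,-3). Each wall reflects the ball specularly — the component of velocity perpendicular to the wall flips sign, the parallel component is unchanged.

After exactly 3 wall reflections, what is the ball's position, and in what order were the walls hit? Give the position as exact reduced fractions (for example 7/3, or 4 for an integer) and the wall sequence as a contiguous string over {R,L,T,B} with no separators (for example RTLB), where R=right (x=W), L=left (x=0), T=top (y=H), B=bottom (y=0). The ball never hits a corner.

1. t=1/3 → B at (17/3,0); v=(-1,3)
2. t=11/3 → T at (2,11); v=(-1,-3)
3. t=2 → L at (0,5); v=(1,-3)

Final position: (0,5)
Wall sequence: BTL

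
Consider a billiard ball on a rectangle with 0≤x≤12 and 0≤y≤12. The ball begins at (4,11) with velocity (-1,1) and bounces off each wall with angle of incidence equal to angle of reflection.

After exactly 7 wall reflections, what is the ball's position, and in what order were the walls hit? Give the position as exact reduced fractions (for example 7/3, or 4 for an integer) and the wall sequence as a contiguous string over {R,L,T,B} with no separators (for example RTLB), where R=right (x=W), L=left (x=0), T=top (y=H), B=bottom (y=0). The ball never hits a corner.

Final position: (9,0)
Wall sequence: TLBRTLB

1. t=1 → T at (3,12); v=(-1,-1)
2. t=3 → L at (0,9); v=(1,-1)
3. t=9 → B at (9,0); v=(1,1)
4. t=3 → R at (12,3); v=(-1,1)
5. t=9 → T at (3,12); v=(-1,-1)
6. t=3 → L at (0,9); v=(1,-1)
7. t=9 → B at (9,0); v=(1,1)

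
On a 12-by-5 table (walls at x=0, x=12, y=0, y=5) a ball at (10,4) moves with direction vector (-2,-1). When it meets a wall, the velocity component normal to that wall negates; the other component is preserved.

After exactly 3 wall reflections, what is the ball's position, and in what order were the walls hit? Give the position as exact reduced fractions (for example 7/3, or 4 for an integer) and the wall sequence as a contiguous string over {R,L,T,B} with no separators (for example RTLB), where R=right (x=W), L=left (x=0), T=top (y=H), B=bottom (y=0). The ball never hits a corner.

Final position: (8,5)
Wall sequence: BLT

1. t=4 → B at (2,0); v=(-2,1)
2. t=1 → L at (0,1); v=(2,1)
3. t=4 → T at (8,5); v=(2,-1)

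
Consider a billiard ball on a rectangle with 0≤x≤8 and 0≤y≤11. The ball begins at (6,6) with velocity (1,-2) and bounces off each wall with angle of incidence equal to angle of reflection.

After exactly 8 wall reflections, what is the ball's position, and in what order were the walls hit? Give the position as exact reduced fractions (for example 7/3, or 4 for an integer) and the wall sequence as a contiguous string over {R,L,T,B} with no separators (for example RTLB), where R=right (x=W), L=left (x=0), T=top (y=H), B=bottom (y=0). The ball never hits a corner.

1. t=2 → R at (8,2); v=(-1,-2)
2. t=1 → B at (7,0); v=(-1,2)
3. t=11/2 → T at (3/2,11); v=(-1,-2)
4. t=3/2 → L at (0,8); v=(1,-2)
5. t=4 → B at (4,0); v=(1,2)
6. t=4 → R at (8,8); v=(-1,2)
7. t=3/2 → T at (13/2,11); v=(-1,-2)
8. t=11/2 → B at (1,0); v=(-1,2)

Final position: (1,0)
Wall sequence: RBTLBRTB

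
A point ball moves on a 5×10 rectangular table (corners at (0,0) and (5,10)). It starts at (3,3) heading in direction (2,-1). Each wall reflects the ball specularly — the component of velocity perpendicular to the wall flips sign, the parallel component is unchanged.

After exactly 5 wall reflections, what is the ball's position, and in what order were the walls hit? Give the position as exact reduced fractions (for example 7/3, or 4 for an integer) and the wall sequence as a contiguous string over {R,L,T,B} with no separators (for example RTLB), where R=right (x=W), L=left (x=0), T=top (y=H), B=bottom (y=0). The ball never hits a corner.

1. t=1 → R at (5,2); v=(-2,-1)
2. t=2 → B at (1,0); v=(-2,1)
3. t=1/2 → L at (0,1/2); v=(2,1)
4. t=5/2 → R at (5,3); v=(-2,1)
5. t=5/2 → L at (0,11/2); v=(2,1)

Final position: (0,11/2)
Wall sequence: RBLRL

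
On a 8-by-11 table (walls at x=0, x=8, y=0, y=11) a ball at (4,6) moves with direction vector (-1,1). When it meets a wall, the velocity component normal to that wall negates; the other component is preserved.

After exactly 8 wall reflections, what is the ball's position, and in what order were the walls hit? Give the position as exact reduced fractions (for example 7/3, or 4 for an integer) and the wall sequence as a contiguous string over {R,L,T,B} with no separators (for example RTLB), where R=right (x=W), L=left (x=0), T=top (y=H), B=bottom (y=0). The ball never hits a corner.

1. t=4 → L at (0,10); v=(1,1)
2. t=1 → T at (1,11); v=(1,-1)
3. t=7 → R at (8,4); v=(-1,-1)
4. t=4 → B at (4,0); v=(-1,1)
5. t=4 → L at (0,4); v=(1,1)
6. t=7 → T at (7,11); v=(1,-1)
7. t=1 → R at (8,10); v=(-1,-1)
8. t=8 → L at (0,2); v=(1,-1)

Final position: (0,2)
Wall sequence: LTRBLTRL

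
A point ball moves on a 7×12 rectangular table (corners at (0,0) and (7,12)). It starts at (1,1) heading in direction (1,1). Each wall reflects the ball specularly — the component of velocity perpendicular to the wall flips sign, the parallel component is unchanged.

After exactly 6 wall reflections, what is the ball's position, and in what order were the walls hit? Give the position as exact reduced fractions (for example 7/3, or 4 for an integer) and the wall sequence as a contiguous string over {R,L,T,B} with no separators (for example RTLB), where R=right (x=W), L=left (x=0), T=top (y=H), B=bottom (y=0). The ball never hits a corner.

1. t=6 → R at (7,7); v=(-1,1)
2. t=5 → T at (2,12); v=(-1,-1)
3. t=2 → L at (0,10); v=(1,-1)
4. t=7 → R at (7,3); v=(-1,-1)
5. t=3 → B at (4,0); v=(-1,1)
6. t=4 → L at (0,4); v=(1,1)

Final position: (0,4)
Wall sequence: RTLRBL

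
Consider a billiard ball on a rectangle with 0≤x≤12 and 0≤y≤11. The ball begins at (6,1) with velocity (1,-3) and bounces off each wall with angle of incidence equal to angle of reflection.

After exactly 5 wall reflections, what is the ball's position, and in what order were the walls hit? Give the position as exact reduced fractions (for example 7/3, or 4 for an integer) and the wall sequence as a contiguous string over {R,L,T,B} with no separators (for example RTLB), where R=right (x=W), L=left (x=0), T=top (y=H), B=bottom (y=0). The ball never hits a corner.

Final position: (20/3,11)
Wall sequence: BTRBT

1. t=1/3 → B at (19/3,0); v=(1,3)
2. t=11/3 → T at (10,11); v=(1,-3)
3. t=2 → R at (12,5); v=(-1,-3)
4. t=5/3 → B at (31/3,0); v=(-1,3)
5. t=11/3 → T at (20/3,11); v=(-1,-3)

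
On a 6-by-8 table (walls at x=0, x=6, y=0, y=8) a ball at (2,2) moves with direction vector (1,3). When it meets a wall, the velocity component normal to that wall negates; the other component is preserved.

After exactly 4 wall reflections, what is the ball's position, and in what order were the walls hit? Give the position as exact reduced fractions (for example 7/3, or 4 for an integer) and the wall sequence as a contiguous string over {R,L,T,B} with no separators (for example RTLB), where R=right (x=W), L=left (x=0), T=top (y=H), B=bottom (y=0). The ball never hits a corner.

Final position: (8/3,8)
Wall sequence: TRBT

1. t=2 → T at (4,8); v=(1,-3)
2. t=2 → R at (6,2); v=(-1,-3)
3. t=2/3 → B at (16/3,0); v=(-1,3)
4. t=8/3 → T at (8/3,8); v=(-1,-3)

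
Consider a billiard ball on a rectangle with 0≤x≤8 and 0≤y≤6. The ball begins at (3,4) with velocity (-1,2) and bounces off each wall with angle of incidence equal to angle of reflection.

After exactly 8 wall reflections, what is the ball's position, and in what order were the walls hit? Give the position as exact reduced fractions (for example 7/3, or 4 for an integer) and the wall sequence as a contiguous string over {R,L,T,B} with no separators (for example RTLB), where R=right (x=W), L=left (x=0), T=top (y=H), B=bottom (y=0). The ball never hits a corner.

1. t=1 → T at (2,6); v=(-1,-2)
2. t=2 → L at (0,2); v=(1,-2)
3. t=1 → B at (1,0); v=(1,2)
4. t=3 → T at (4,6); v=(1,-2)
5. t=3 → B at (7,0); v=(1,2)
6. t=1 → R at (8,2); v=(-1,2)
7. t=2 → T at (6,6); v=(-1,-2)
8. t=3 → B at (3,0); v=(-1,2)

Final position: (3,0)
Wall sequence: TLBTBRTB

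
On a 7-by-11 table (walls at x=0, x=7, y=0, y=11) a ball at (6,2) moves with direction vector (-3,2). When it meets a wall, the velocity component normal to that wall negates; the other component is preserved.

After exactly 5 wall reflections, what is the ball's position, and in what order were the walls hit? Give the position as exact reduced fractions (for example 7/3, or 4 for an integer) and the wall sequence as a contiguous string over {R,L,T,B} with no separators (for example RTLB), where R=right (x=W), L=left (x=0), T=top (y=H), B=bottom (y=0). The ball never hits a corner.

1. t=2 → L at (0,6); v=(3,2)
2. t=7/3 → R at (7,32/3); v=(-3,2)
3. t=1/6 → T at (13/2,11); v=(-3,-2)
4. t=13/6 → L at (0,20/3); v=(3,-2)
5. t=7/3 → R at (7,2); v=(-3,-2)

Final position: (7,2)
Wall sequence: LRTLR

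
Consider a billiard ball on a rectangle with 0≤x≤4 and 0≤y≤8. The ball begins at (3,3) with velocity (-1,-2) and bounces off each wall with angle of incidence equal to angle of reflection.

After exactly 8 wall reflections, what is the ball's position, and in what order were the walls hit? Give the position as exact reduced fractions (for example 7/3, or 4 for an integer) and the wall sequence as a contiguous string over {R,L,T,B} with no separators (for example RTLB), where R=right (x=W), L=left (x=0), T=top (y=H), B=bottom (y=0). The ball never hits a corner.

1. t=3/2 → B at (3/2,0); v=(-1,2)
2. t=3/2 → L at (0,3); v=(1,2)
3. t=5/2 → T at (5/2,8); v=(1,-2)
4. t=3/2 → R at (4,5); v=(-1,-2)
5. t=5/2 → B at (3/2,0); v=(-1,2)
6. t=3/2 → L at (0,3); v=(1,2)
7. t=5/2 → T at (5/2,8); v=(1,-2)
8. t=3/2 → R at (4,5); v=(-1,-2)

Final position: (4,5)
Wall sequence: BLTRBLTR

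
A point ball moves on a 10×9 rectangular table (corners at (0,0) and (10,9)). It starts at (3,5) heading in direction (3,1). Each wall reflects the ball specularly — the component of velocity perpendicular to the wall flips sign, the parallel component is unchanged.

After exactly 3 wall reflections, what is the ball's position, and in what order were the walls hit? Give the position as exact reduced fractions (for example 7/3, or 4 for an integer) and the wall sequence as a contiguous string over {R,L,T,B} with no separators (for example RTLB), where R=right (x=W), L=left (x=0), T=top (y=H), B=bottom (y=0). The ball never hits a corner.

1. t=7/3 → R at (10,22/3); v=(-3,1)
2. t=5/3 → T at (5,9); v=(-3,-1)
3. t=5/3 → L at (0,22/3); v=(3,-1)

Final position: (0,22/3)
Wall sequence: RTL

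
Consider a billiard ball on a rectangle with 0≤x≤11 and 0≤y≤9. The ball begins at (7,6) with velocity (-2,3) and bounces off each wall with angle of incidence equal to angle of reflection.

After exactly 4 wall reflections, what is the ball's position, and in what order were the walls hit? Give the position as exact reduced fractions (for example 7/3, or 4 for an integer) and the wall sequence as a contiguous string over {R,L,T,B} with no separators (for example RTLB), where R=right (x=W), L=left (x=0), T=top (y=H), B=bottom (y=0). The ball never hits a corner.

1. t=1 → T at (5,9); v=(-2,-3)
2. t=5/2 → L at (0,3/2); v=(2,-3)
3. t=1/2 → B at (1,0); v=(2,3)
4. t=3 → T at (7,9); v=(2,-3)

Final position: (7,9)
Wall sequence: TLBT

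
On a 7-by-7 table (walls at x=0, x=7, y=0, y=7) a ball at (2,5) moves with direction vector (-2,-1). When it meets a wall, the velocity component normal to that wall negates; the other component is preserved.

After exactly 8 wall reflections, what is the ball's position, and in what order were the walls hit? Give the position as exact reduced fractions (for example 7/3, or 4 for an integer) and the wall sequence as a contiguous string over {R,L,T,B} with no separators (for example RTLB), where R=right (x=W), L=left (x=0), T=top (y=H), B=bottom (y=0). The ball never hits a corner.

1. t=1 → L at (0,4); v=(2,-1)
2. t=7/2 → R at (7,1/2); v=(-2,-1)
3. t=1/2 → B at (6,0); v=(-2,1)
4. t=3 → L at (0,3); v=(2,1)
5. t=7/2 → R at (7,13/2); v=(-2,1)
6. t=1/2 → T at (6,7); v=(-2,-1)
7. t=3 → L at (0,4); v=(2,-1)
8. t=7/2 → R at (7,1/2); v=(-2,-1)

Final position: (7,1/2)
Wall sequence: LRBLRTLR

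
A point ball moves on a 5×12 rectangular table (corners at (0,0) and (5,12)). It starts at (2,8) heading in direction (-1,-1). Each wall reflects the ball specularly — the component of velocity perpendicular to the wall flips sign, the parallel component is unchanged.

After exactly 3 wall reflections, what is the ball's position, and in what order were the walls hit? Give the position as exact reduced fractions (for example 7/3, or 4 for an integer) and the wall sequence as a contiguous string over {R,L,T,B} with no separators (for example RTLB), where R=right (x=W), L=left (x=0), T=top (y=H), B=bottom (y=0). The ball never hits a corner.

1. t=2 → L at (0,6); v=(1,-1)
2. t=5 → R at (5,1); v=(-1,-1)
3. t=1 → B at (4,0); v=(-1,1)

Final position: (4,0)
Wall sequence: LRB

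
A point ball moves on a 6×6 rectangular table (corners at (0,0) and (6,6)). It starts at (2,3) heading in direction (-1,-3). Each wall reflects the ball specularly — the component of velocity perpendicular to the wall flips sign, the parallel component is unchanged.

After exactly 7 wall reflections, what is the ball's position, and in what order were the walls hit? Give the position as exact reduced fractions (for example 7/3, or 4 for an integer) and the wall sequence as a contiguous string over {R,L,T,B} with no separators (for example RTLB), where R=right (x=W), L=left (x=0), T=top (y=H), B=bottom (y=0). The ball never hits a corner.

1. t=1 → B at (1,0); v=(-1,3)
2. t=1 → L at (0,3); v=(1,3)
3. t=1 → T at (1,6); v=(1,-3)
4. t=2 → B at (3,0); v=(1,3)
5. t=2 → T at (5,6); v=(1,-3)
6. t=1 → R at (6,3); v=(-1,-3)
7. t=1 → B at (5,0); v=(-1,3)

Final position: (5,0)
Wall sequence: BLTBTRB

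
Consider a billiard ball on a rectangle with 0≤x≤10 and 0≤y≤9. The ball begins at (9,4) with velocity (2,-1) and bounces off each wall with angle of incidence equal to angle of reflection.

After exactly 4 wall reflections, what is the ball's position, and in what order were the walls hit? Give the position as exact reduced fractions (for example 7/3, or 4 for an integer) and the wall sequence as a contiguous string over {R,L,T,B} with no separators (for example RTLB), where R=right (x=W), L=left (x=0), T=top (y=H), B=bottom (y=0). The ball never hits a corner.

Final position: (10,13/2)
Wall sequence: RBLR

1. t=1/2 → R at (10,7/2); v=(-2,-1)
2. t=7/2 → B at (3,0); v=(-2,1)
3. t=3/2 → L at (0,3/2); v=(2,1)
4. t=5 → R at (10,13/2); v=(-2,1)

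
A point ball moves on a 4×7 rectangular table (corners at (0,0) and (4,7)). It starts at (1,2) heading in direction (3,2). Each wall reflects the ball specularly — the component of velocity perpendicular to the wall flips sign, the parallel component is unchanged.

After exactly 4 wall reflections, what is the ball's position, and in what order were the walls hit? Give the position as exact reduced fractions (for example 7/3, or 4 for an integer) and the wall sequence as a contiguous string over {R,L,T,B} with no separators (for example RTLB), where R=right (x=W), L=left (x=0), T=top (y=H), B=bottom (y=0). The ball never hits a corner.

Final position: (4,14/3)
Wall sequence: RLTR

1. t=1 → R at (4,4); v=(-3,2)
2. t=4/3 → L at (0,20/3); v=(3,2)
3. t=1/6 → T at (1/2,7); v=(3,-2)
4. t=7/6 → R at (4,14/3); v=(-3,-2)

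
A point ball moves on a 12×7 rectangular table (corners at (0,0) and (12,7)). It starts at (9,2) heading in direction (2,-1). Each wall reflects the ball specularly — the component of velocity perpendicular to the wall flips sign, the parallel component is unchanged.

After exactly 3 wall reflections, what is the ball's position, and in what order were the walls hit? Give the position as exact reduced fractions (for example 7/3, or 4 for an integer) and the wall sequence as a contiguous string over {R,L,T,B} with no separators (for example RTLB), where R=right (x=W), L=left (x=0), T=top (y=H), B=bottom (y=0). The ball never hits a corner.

Final position: (0,11/2)
Wall sequence: RBL

1. t=3/2 → R at (12,1/2); v=(-2,-1)
2. t=1/2 → B at (11,0); v=(-2,1)
3. t=11/2 → L at (0,11/2); v=(2,1)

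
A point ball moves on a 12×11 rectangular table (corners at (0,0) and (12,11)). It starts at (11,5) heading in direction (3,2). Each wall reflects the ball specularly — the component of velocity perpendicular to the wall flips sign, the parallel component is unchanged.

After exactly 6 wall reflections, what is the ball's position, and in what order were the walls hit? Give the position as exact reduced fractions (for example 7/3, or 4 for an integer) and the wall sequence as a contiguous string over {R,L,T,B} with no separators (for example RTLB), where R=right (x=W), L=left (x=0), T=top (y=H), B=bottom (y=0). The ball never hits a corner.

1. t=1/3 → R at (12,17/3); v=(-3,2)
2. t=8/3 → T at (4,11); v=(-3,-2)
3. t=4/3 → L at (0,25/3); v=(3,-2)
4. t=4 → R at (12,1/3); v=(-3,-2)
5. t=1/6 → B at (23/2,0); v=(-3,2)
6. t=23/6 → L at (0,23/3); v=(3,2)

Final position: (0,23/3)
Wall sequence: RTLRBL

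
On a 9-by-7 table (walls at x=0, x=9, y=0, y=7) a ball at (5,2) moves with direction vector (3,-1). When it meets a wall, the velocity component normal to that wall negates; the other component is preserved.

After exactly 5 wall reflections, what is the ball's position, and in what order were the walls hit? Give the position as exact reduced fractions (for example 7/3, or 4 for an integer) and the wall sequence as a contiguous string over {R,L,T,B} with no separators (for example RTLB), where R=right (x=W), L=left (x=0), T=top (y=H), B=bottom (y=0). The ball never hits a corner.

Final position: (4,7)
Wall sequence: RBLRT

1. t=4/3 → R at (9,2/3); v=(-3,-1)
2. t=2/3 → B at (7,0); v=(-3,1)
3. t=7/3 → L at (0,7/3); v=(3,1)
4. t=3 → R at (9,16/3); v=(-3,1)
5. t=5/3 → T at (4,7); v=(-3,-1)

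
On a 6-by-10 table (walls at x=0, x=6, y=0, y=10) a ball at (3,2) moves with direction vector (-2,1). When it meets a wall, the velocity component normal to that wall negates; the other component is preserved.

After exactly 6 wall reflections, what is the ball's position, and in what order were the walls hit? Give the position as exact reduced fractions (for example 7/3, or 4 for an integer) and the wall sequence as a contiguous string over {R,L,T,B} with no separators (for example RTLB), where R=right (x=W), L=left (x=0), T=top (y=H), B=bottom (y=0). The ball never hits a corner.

1. t=3/2 → L at (0,7/2); v=(2,1)
2. t=3 → R at (6,13/2); v=(-2,1)
3. t=3 → L at (0,19/2); v=(2,1)
4. t=1/2 → T at (1,10); v=(2,-1)
5. t=5/2 → R at (6,15/2); v=(-2,-1)
6. t=3 → L at (0,9/2); v=(2,-1)

Final position: (0,9/2)
Wall sequence: LRLTRL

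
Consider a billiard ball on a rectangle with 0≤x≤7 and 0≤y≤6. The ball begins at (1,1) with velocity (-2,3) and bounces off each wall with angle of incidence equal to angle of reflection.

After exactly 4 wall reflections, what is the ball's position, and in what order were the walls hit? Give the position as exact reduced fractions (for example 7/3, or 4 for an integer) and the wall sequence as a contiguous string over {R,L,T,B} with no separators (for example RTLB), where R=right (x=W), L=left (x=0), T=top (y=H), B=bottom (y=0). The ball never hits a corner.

Final position: (7,1)
Wall sequence: LTBR

1. t=1/2 → L at (0,5/2); v=(2,3)
2. t=7/6 → T at (7/3,6); v=(2,-3)
3. t=2 → B at (19/3,0); v=(2,3)
4. t=1/3 → R at (7,1); v=(-2,3)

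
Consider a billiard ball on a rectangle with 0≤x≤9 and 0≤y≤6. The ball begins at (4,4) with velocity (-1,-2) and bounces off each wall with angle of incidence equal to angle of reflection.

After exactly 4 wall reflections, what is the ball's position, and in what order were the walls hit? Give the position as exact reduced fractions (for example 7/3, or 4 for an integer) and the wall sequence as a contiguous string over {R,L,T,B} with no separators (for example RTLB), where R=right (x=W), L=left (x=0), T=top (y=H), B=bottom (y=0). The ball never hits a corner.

Final position: (4,0)
Wall sequence: BLTB

1. t=2 → B at (2,0); v=(-1,2)
2. t=2 → L at (0,4); v=(1,2)
3. t=1 → T at (1,6); v=(1,-2)
4. t=3 → B at (4,0); v=(1,2)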